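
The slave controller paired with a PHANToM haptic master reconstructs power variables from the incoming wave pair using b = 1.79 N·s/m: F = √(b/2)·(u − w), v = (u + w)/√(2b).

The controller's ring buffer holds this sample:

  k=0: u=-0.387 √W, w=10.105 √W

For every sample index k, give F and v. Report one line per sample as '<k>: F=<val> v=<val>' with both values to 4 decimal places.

k=0: u−w=-10.4920, u+w=9.7180; √(b/2)=0.9460, √(2b)=1.8921; F=0.9460×(-10.492)=-9.9259, v=9.7180/1.8921=5.1361

0: F=-9.9259 v=5.1361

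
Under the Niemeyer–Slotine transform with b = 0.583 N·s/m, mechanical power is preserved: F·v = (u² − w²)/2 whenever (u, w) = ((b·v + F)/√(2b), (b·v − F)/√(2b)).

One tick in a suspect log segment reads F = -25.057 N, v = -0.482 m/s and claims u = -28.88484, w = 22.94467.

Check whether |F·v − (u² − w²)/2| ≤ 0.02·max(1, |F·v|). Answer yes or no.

no

F·v = (-25.057)×(-0.482) = 12.07747 W.
(u² − w²)/2 = (834.33398 − 526.45788)/2 = 153.93805 W.
|Δ| = 141.86058;  2% of max(1, |F·v|) = 0.24155.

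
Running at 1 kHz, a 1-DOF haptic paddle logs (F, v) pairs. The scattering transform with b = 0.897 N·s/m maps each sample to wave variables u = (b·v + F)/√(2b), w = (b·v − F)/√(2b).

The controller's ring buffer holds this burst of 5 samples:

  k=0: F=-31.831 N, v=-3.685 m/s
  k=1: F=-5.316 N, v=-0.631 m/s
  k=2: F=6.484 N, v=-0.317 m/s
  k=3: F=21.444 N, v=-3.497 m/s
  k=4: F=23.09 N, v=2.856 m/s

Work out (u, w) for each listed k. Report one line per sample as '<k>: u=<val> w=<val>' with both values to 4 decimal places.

k=0: b·v=0.897×(-3.685)=-3.3054; √(2b)=1.3394; u=(-3.3054+(-31.831))/1.3394=-26.2329, w=(-3.3054−(-31.831))/1.3394=21.2972
k=1: b·v=0.897×(-0.631)=-0.5660; √(2b)=1.3394; u=(-0.5660+(-5.316))/1.3394=-4.3915, w=(-0.5660−(-5.316))/1.3394=3.5464
k=2: b·v=0.897×(-0.317)=-0.2843; √(2b)=1.3394; u=(-0.2843+6.484)/1.3394=4.6287, w=(-0.2843−6.484)/1.3394=-5.0533
k=3: b·v=0.897×(-3.497)=-3.1368; √(2b)=1.3394; u=(-3.1368+21.444)/1.3394=13.6682, w=(-3.1368−21.444)/1.3394=-18.3521
k=4: b·v=0.897×2.856=2.5618; √(2b)=1.3394; u=(2.5618+23.09)/1.3394=19.1517, w=(2.5618−23.09)/1.3394=-15.3264

0: u=-26.2329 w=21.2972
1: u=-4.3915 w=3.5464
2: u=4.6287 w=-5.0533
3: u=13.6682 w=-18.3521
4: u=19.1517 w=-15.3264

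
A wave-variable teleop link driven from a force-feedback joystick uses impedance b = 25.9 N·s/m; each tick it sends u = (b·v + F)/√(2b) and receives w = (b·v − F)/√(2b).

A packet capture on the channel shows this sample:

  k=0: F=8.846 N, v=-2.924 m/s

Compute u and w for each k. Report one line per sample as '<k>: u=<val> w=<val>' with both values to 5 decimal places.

k=0: b·v=25.9×(-2.924)=-75.73160; √(2b)=7.19722; u=(-75.73160+8.846)/7.19722=-9.29325, w=(-75.73160−8.846)/7.19722=-11.75142

0: u=-9.29325 w=-11.75142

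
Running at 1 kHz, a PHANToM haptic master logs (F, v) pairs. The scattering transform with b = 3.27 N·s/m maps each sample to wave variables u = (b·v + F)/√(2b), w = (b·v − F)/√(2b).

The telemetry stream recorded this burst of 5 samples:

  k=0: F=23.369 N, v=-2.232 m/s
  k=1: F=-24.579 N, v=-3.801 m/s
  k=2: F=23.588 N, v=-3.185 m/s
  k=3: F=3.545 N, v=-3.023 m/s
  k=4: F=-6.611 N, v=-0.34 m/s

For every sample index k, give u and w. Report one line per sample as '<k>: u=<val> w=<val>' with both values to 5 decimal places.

0: u=6.28401 w=-11.99200
1: u=-14.47138 w=4.75092
2: u=5.15107 w=-13.29621
3: u=-2.47922 w=-5.25163
4: u=-3.01985 w=2.15036

k=0: b·v=3.27×(-2.232)=-7.29864; √(2b)=2.55734; u=(-7.29864+23.369)/2.55734=6.28401, w=(-7.29864−23.369)/2.55734=-11.99200
k=1: b·v=3.27×(-3.801)=-12.42927; √(2b)=2.55734; u=(-12.42927+(-24.579))/2.55734=-14.47138, w=(-12.42927−(-24.579))/2.55734=4.75092
k=2: b·v=3.27×(-3.185)=-10.41495; √(2b)=2.55734; u=(-10.41495+23.588)/2.55734=5.15107, w=(-10.41495−23.588)/2.55734=-13.29621
k=3: b·v=3.27×(-3.023)=-9.88521; √(2b)=2.55734; u=(-9.88521+3.545)/2.55734=-2.47922, w=(-9.88521−3.545)/2.55734=-5.25163
k=4: b·v=3.27×(-0.34)=-1.11180; √(2b)=2.55734; u=(-1.11180+(-6.611))/2.55734=-3.01985, w=(-1.11180−(-6.611))/2.55734=2.15036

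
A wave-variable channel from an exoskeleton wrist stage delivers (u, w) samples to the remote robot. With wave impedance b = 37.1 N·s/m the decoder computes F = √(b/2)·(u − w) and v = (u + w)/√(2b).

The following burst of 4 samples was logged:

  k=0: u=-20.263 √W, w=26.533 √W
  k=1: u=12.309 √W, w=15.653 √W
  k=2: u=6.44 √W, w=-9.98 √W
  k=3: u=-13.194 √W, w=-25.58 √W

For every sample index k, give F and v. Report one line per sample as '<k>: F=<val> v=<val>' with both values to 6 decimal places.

k=0: u−w=-46.796000, u+w=6.270000; √(b/2)=4.306971, √(2b)=8.613942; F=4.306971×(-46.796)=-201.549019, v=6.270000/8.613942=0.727890
k=1: u−w=-3.344000, u+w=27.962000; √(b/2)=4.306971, √(2b)=8.613942; F=4.306971×(-3.344)=-14.402511, v=27.962000/8.613942=3.246133
k=2: u−w=16.420000, u+w=-3.540000; √(b/2)=4.306971, √(2b)=8.613942; F=4.306971×16.42=70.720465, v=-3.540000/8.613942=-0.410962
k=3: u−w=12.386000, u+w=-38.774000; √(b/2)=4.306971, √(2b)=8.613942; F=4.306971×12.386=53.346144, v=-38.774000/8.613942=-4.501307

0: F=-201.549019 v=0.727890
1: F=-14.402511 v=3.246133
2: F=70.720465 v=-0.410962
3: F=53.346144 v=-4.501307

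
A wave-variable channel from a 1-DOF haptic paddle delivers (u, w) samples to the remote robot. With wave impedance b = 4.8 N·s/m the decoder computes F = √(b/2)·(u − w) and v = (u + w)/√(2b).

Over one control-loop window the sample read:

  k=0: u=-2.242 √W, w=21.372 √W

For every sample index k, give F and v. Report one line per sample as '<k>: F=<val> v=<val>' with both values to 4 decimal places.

k=0: u−w=-23.6140, u+w=19.1300; √(b/2)=1.5492, √(2b)=3.0984; F=1.5492×(-23.614)=-36.5827, v=19.1300/3.0984=6.1742

0: F=-36.5827 v=6.1742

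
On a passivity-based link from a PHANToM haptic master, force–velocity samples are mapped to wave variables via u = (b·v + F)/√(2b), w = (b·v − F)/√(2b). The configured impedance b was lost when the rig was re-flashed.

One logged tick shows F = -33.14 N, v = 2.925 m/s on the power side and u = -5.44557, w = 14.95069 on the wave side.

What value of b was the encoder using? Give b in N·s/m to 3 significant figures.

u + w = 9.50512;  u + w = √(2b)·v, so √(2b) = 9.50512/2.925 = 3.24961.
b = (√(2b))²/2 = 10.55999/2 = 5.27999.
(Check via u − w = 2F/√(2b): u − w = -20.39626, 2F/√(2b) = -20.39627.)

b = 5.28 N·s/m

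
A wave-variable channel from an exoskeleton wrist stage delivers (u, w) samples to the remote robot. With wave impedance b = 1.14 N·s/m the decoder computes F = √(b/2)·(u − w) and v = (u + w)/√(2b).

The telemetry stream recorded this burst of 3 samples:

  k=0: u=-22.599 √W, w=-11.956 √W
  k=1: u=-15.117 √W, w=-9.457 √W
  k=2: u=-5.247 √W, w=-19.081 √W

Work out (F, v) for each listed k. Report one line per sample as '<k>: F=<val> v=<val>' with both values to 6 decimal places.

0: F=-8.035289 v=-22.884608
1: F=-4.273206 v=-16.274529
2: F=10.444441 v=-16.111612

k=0: u−w=-10.643000, u+w=-34.555000; √(b/2)=0.754983, √(2b)=1.509967; F=0.754983×(-10.643)=-8.035289, v=-34.555000/1.509967=-22.884608
k=1: u−w=-5.660000, u+w=-24.574000; √(b/2)=0.754983, √(2b)=1.509967; F=0.754983×(-5.66)=-4.273206, v=-24.574000/1.509967=-16.274529
k=2: u−w=13.834000, u+w=-24.328000; √(b/2)=0.754983, √(2b)=1.509967; F=0.754983×13.834=10.444441, v=-24.328000/1.509967=-16.111612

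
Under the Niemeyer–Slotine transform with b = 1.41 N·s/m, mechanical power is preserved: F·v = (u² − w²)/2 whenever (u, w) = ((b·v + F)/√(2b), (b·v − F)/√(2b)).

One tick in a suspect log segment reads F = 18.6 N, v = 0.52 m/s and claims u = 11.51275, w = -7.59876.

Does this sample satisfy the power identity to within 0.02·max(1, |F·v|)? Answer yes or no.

F·v = 18.6×0.52 = 9.6720 W.
(u² − w²)/2 = (132.5434 − 57.7412)/2 = 37.4011 W.
|Δ| = 27.7291;  2% of max(1, |F·v|) = 0.1934.

no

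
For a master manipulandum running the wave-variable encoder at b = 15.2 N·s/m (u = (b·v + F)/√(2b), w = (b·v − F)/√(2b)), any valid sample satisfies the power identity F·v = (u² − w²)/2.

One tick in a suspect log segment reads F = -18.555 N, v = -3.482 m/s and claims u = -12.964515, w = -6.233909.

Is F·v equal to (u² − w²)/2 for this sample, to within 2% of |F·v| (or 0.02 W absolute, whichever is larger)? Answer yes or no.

F·v = (-18.555)×(-3.482) = 64.608510 W.
(u² − w²)/2 = (168.078649 − 38.861621)/2 = 64.608514 W.
|Δ| = 0.000004;  2% of max(1, |F·v|) = 1.292170.

yes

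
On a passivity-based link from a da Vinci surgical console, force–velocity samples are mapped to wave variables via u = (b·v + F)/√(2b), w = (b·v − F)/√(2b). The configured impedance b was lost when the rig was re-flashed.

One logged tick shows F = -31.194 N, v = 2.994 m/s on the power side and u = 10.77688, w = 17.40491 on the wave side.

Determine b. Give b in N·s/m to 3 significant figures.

b = 44.3 N·s/m

u + w = 28.18179;  u + w = √(2b)·v, so √(2b) = 28.18179/2.994 = 9.41276.
b = (√(2b))²/2 = 88.59997/2 = 44.29998.
(Check via u − w = 2F/√(2b): u − w = -6.62803, 2F/√(2b) = -6.62803.)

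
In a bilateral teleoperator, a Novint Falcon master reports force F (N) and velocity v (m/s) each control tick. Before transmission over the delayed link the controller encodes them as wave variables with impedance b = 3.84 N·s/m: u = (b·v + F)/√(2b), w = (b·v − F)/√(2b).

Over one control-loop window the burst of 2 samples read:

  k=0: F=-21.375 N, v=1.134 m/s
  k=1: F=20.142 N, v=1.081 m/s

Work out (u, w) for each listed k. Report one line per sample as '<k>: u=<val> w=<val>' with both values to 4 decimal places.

k=0: b·v=3.84×1.134=4.3546; √(2b)=2.7713; u=(4.3546+(-21.375))/2.7713=-6.1417, w=(4.3546−(-21.375))/2.7713=9.2844
k=1: b·v=3.84×1.081=4.1510; √(2b)=2.7713; u=(4.1510+20.142)/2.7713=8.7660, w=(4.1510−20.142)/2.7713=-5.7702

0: u=-6.1417 w=9.2844
1: u=8.7660 w=-5.7702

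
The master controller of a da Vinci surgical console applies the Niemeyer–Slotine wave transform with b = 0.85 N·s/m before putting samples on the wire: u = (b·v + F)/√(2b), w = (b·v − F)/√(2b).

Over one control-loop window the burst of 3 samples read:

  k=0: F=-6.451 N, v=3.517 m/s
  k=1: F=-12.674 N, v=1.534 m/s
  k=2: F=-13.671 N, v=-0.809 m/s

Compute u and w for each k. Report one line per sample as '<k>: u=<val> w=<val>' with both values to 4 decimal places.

k=0: b·v=0.85×3.517=2.9894; √(2b)=1.3038; u=(2.9894+(-6.451))/1.3038=-2.6549, w=(2.9894−(-6.451))/1.3038=7.2405
k=1: b·v=0.85×1.534=1.3039; √(2b)=1.3038; u=(1.3039+(-12.674))/1.3038=-8.7205, w=(1.3039−(-12.674))/1.3038=10.7206
k=2: b·v=0.85×(-0.809)=-0.6876; √(2b)=1.3038; u=(-0.6876+(-13.671))/1.3038=-11.0126, w=(-0.6876−(-13.671))/1.3038=9.9578

0: u=-2.6549 w=7.2405
1: u=-8.7205 w=10.7206
2: u=-11.0126 w=9.9578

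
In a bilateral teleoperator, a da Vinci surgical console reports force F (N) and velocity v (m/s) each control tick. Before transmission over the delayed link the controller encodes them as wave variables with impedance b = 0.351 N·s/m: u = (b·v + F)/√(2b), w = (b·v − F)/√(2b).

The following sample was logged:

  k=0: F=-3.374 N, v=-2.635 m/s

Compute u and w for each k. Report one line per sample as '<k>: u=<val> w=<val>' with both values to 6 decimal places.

0: u=-5.130826 w=2.923079

k=0: b·v=0.351×(-2.635)=-0.924885; √(2b)=0.837854; u=(-0.924885+(-3.374))/0.837854=-5.130826, w=(-0.924885−(-3.374))/0.837854=2.923079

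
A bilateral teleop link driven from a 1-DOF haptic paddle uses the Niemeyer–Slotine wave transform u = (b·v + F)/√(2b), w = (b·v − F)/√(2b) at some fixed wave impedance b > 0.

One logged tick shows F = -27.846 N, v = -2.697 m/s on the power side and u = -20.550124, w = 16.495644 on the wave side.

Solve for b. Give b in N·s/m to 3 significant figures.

u + w = -4.054480;  u + w = √(2b)·v, so √(2b) = -4.054480/(-2.697) = 1.503330.
b = (√(2b))²/2 = 2.260000/2 = 1.130000.
(Check via u − w = 2F/√(2b): u − w = -37.045768, 2F/√(2b) = -37.045768.)

b = 1.13 N·s/m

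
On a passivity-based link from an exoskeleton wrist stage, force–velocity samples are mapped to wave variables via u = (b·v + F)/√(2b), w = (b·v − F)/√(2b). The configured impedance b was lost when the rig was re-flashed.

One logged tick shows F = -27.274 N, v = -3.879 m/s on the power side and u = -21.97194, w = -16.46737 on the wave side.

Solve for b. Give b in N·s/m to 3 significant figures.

b = 49.1 N·s/m

u + w = -38.4393;  u + w = √(2b)·v, so √(2b) = -38.4393/(-3.879) = 9.9096.
b = (√(2b))²/2 = 98.2000/2 = 49.1000.
(Check via u − w = 2F/√(2b): u − w = -5.5046, 2F/√(2b) = -5.5046.)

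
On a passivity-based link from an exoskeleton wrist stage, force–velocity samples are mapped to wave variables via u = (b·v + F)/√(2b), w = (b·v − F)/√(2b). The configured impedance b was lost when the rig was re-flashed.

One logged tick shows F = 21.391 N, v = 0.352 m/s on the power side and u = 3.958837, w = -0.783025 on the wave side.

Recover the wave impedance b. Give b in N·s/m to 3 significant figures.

b = 40.7 N·s/m

u + w = 3.175812;  u + w = √(2b)·v, so √(2b) = 3.175812/0.352 = 9.022193.
b = (√(2b))²/2 = 81.399970/2 = 40.699985.
(Check via u − w = 2F/√(2b): u − w = 4.741862, 2F/√(2b) = 4.741863.)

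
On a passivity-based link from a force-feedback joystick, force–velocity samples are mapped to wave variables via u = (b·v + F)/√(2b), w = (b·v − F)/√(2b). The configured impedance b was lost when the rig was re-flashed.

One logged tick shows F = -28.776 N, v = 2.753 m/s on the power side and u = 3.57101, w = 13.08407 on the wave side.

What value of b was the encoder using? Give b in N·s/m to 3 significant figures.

u + w = 16.6551;  u + w = √(2b)·v, so √(2b) = 16.6551/2.753 = 6.0498.
b = (√(2b))²/2 = 36.6000/2 = 18.3000.
(Check via u − w = 2F/√(2b): u − w = -9.5131, 2F/√(2b) = -9.5131.)

b = 18.3 N·s/m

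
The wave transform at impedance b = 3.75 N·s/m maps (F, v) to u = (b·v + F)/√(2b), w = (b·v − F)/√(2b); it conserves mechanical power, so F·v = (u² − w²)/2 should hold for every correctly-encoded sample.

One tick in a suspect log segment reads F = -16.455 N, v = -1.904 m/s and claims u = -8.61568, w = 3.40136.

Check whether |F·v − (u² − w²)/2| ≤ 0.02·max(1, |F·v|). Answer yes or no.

F·v = (-16.455)×(-1.904) = 31.3303 W.
(u² − w²)/2 = (74.2299 − 11.5692)/2 = 31.3303 W.
|Δ| = 0.0000;  2% of max(1, |F·v|) = 0.6266.

yes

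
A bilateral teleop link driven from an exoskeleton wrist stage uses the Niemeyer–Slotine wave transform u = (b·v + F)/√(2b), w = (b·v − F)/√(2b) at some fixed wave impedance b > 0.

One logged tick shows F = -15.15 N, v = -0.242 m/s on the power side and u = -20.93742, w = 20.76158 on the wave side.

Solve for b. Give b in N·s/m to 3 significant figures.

b = 0.264 N·s/m

u + w = -0.1758;  u + w = √(2b)·v, so √(2b) = -0.1758/(-0.242) = 0.7266.
b = (√(2b))²/2 = 0.5280/2 = 0.2640.
(Check via u − w = 2F/√(2b): u − w = -41.6990, 2F/√(2b) = -41.7004.)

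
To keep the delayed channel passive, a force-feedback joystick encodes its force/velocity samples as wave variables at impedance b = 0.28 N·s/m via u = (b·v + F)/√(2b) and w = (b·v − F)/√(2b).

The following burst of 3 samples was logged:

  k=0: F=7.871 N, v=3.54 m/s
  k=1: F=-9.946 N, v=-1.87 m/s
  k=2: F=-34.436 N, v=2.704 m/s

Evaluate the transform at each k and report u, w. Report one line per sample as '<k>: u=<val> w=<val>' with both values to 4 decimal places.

0: u=11.8426 w=-9.1935
1: u=-13.9906 w=12.5912
2: u=-45.0053 w=47.0288

k=0: b·v=0.28×3.54=0.9912; √(2b)=0.7483; u=(0.9912+7.871)/0.7483=11.8426, w=(0.9912−7.871)/0.7483=-9.1935
k=1: b·v=0.28×(-1.87)=-0.5236; √(2b)=0.7483; u=(-0.5236+(-9.946))/0.7483=-13.9906, w=(-0.5236−(-9.946))/0.7483=12.5912
k=2: b·v=0.28×2.704=0.7571; √(2b)=0.7483; u=(0.7571+(-34.436))/0.7483=-45.0053, w=(0.7571−(-34.436))/0.7483=47.0288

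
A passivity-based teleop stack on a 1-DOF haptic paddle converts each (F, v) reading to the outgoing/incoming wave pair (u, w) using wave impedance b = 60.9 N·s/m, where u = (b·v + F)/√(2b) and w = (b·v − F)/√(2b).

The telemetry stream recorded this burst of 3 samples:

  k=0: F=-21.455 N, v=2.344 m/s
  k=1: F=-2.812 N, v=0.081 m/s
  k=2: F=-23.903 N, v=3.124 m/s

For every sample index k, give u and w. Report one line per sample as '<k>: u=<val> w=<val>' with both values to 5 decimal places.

k=0: b·v=60.9×2.344=142.74960; √(2b)=11.03630; u=(142.74960+(-21.455))/11.03630=10.99051, w=(142.74960−(-21.455))/11.03630=14.87859
k=1: b·v=60.9×0.081=4.93290; √(2b)=11.03630; u=(4.93290+(-2.812))/11.03630=0.19217, w=(4.93290−(-2.812))/11.03630=0.70177
k=2: b·v=60.9×3.124=190.25160; √(2b)=11.03630; u=(190.25160+(-23.903))/11.03630=15.07285, w=(190.25160−(-23.903))/11.03630=19.40456

0: u=10.99051 w=14.87859
1: u=0.19217 w=0.70177
2: u=15.07285 w=19.40456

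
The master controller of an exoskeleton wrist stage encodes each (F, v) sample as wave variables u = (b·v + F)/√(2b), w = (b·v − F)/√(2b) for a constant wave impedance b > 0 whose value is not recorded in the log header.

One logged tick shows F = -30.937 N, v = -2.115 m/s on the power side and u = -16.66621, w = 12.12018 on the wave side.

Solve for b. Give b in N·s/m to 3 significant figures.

b = 2.31 N·s/m

u + w = -4.54603;  u + w = √(2b)·v, so √(2b) = -4.54603/(-2.115) = 2.14942.
b = (√(2b))²/2 = 4.62002/2 = 2.31001.
(Check via u − w = 2F/√(2b): u − w = -28.78639, 2F/√(2b) = -28.78633.)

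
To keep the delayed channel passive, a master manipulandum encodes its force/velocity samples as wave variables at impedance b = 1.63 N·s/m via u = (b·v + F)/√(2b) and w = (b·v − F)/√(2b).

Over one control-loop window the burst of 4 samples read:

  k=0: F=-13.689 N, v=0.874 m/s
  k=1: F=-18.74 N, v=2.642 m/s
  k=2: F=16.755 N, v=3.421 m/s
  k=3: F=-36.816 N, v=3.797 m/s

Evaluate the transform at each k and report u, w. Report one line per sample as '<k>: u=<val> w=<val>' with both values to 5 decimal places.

k=0: b·v=1.63×0.874=1.42462; √(2b)=1.80555; u=(1.42462+(-13.689))/1.80555=-6.79261, w=(1.42462−(-13.689))/1.80555=8.37066
k=1: b·v=1.63×2.642=4.30646; √(2b)=1.80555; u=(4.30646+(-18.74))/1.80555=-7.99400, w=(4.30646−(-18.74))/1.80555=12.76425
k=2: b·v=1.63×3.421=5.57623; √(2b)=1.80555; u=(5.57623+16.755)/1.80555=12.36812, w=(5.57623−16.755)/1.80555=-6.19135
k=3: b·v=1.63×3.797=6.18911; √(2b)=1.80555; u=(6.18911+(-36.816))/1.80555=-16.96267, w=(6.18911−(-36.816))/1.80555=23.81833

0: u=-6.79261 w=8.37066
1: u=-7.99400 w=12.76425
2: u=12.36812 w=-6.19135
3: u=-16.96267 w=23.81833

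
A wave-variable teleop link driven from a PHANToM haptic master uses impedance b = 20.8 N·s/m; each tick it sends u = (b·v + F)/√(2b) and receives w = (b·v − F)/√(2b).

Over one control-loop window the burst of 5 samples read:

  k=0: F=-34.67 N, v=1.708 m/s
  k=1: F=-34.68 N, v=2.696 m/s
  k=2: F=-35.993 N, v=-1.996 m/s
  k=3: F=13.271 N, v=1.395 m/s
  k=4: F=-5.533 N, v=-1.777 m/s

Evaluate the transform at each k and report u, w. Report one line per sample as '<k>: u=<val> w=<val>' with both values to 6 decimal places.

k=0: b·v=20.8×1.708=35.526400; √(2b)=6.449806; u=(35.526400+(-34.67))/6.449806=0.132779, w=(35.526400−(-34.67))/6.449806=10.883490
k=1: b·v=20.8×2.696=56.076800; √(2b)=6.449806; u=(56.076800+(-34.68))/6.449806=3.317433, w=(56.076800−(-34.68))/6.449806=14.071245
k=2: b·v=20.8×(-1.996)=-41.516800; √(2b)=6.449806; u=(-41.516800+(-35.993))/6.449806=-12.017384, w=(-41.516800−(-35.993))/6.449806=-0.856429
k=3: b·v=20.8×1.395=29.016000; √(2b)=6.449806; u=(29.016000+13.271)/6.449806=6.556321, w=(29.016000−13.271)/6.449806=2.441159
k=4: b·v=20.8×(-1.777)=-36.961600; √(2b)=6.449806; u=(-36.961600+(-5.533))/6.449806=-6.588508, w=(-36.961600−(-5.533))/6.449806=-4.872798

0: u=0.132779 w=10.883490
1: u=3.317433 w=14.071245
2: u=-12.017384 w=-0.856429
3: u=6.556321 w=2.441159
4: u=-6.588508 w=-4.872798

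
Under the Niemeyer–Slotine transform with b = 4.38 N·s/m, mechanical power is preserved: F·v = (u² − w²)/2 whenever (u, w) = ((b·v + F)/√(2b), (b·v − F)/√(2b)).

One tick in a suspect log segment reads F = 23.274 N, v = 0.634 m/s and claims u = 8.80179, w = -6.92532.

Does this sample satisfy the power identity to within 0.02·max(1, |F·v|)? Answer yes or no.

yes

F·v = 23.274×0.634 = 14.7557 W.
(u² − w²)/2 = (77.4715 − 47.9601)/2 = 14.7557 W.
|Δ| = 0.0000;  2% of max(1, |F·v|) = 0.2951.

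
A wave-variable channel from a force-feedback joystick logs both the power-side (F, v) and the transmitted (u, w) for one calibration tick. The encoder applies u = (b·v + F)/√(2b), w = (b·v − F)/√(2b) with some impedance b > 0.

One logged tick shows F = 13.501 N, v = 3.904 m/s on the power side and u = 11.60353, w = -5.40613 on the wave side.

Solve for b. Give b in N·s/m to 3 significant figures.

u + w = 6.19740;  u + w = √(2b)·v, so √(2b) = 6.19740/3.904 = 1.58745.
b = (√(2b))²/2 = 2.51999/2 = 1.26000.
(Check via u − w = 2F/√(2b): u − w = 17.00966, 2F/√(2b) = 17.00968.)

b = 1.26 N·s/m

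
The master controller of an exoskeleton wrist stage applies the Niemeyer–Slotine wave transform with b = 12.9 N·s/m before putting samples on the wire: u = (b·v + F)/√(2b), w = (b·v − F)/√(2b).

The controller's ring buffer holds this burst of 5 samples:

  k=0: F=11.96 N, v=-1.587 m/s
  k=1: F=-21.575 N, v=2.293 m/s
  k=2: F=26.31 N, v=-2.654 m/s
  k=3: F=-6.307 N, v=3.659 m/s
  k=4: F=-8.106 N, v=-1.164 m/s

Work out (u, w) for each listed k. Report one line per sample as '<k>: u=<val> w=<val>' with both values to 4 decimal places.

k=0: b·v=12.9×(-1.587)=-20.4723; √(2b)=5.0794; u=(-20.4723+11.96)/5.0794=-1.6759, w=(-20.4723−11.96)/5.0794=-6.3851
k=1: b·v=12.9×2.293=29.5797; √(2b)=5.0794; u=(29.5797+(-21.575))/5.0794=1.5759, w=(29.5797−(-21.575))/5.0794=10.0711
k=2: b·v=12.9×(-2.654)=-34.2366; √(2b)=5.0794; u=(-34.2366+26.31)/5.0794=-1.5605, w=(-34.2366−26.31)/5.0794=-11.9201
k=3: b·v=12.9×3.659=47.2011; √(2b)=5.0794; u=(47.2011+(-6.307))/5.0794=8.0510, w=(47.2011−(-6.307))/5.0794=10.5344
k=4: b·v=12.9×(-1.164)=-15.0156; √(2b)=5.0794; u=(-15.0156+(-8.106))/5.0794=-4.5521, w=(-15.0156−(-8.106))/5.0794=-1.3603

0: u=-1.6759 w=-6.3851
1: u=1.5759 w=10.0711
2: u=-1.5605 w=-11.9201
3: u=8.0510 w=10.5344
4: u=-4.5521 w=-1.3603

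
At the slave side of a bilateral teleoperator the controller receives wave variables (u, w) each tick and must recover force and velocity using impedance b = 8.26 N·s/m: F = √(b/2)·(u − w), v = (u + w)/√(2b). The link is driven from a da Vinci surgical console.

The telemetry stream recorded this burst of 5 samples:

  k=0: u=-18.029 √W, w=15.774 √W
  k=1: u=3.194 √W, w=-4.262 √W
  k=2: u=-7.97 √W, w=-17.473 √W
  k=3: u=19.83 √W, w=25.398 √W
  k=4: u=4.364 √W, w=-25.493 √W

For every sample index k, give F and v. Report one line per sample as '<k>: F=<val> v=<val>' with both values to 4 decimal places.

0: F=-68.6958 v=-0.5548
1: F=15.1524 v=-0.2628
2: F=19.3124 v=-6.2598
3: F=-11.3155 v=11.1276
4: F=60.6766 v=-5.1985

k=0: u−w=-33.8030, u+w=-2.2550; √(b/2)=2.0322, √(2b)=4.0645; F=2.0322×(-33.803)=-68.6958, v=-2.2550/4.0645=-0.5548
k=1: u−w=7.4560, u+w=-1.0680; √(b/2)=2.0322, √(2b)=4.0645; F=2.0322×7.456=15.1524, v=-1.0680/4.0645=-0.2628
k=2: u−w=9.5030, u+w=-25.4430; √(b/2)=2.0322, √(2b)=4.0645; F=2.0322×9.503=19.3124, v=-25.4430/4.0645=-6.2598
k=3: u−w=-5.5680, u+w=45.2280; √(b/2)=2.0322, √(2b)=4.0645; F=2.0322×(-5.568)=-11.3155, v=45.2280/4.0645=11.1276
k=4: u−w=29.8570, u+w=-21.1290; √(b/2)=2.0322, √(2b)=4.0645; F=2.0322×29.857=60.6766, v=-21.1290/4.0645=-5.1985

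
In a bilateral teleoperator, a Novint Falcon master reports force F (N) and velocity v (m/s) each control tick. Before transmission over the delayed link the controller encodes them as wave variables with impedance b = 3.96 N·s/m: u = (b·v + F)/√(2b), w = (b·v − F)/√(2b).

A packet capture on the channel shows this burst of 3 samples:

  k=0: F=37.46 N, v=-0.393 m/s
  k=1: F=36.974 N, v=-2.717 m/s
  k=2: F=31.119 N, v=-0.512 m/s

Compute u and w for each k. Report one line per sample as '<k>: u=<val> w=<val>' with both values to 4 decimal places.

k=0: b·v=3.96×(-0.393)=-1.5563; √(2b)=2.8142; u=(-1.5563+37.46)/2.8142=12.7578, w=(-1.5563−37.46)/2.8142=-13.8638
k=1: b·v=3.96×(-2.717)=-10.7593; √(2b)=2.8142; u=(-10.7593+36.974)/2.8142=9.3150, w=(-10.7593−36.974)/2.8142=-16.9613
k=2: b·v=3.96×(-0.512)=-2.0275; √(2b)=2.8142; u=(-2.0275+31.119)/2.8142=10.3372, w=(-2.0275−31.119)/2.8142=-11.7781

0: u=12.7578 w=-13.8638
1: u=9.3150 w=-16.9613
2: u=10.3372 w=-11.7781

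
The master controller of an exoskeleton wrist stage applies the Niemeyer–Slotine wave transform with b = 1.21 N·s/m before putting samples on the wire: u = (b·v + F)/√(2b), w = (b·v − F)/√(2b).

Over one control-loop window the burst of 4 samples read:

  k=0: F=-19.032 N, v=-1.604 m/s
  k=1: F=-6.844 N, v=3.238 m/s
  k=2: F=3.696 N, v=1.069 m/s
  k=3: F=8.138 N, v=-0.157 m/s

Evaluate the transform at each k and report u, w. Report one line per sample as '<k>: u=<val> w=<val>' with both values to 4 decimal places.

k=0: b·v=1.21×(-1.604)=-1.9408; √(2b)=1.5556; u=(-1.9408+(-19.032))/1.5556=-13.4819, w=(-1.9408−(-19.032))/1.5556=10.9866
k=1: b·v=1.21×3.238=3.9180; √(2b)=1.5556; u=(3.9180+(-6.844))/1.5556=-1.8809, w=(3.9180−(-6.844))/1.5556=6.9181
k=2: b·v=1.21×1.069=1.2935; √(2b)=1.5556; u=(1.2935+3.696)/1.5556=3.2074, w=(1.2935−3.696)/1.5556=-1.5444
k=3: b·v=1.21×(-0.157)=-0.1900; √(2b)=1.5556; u=(-0.1900+8.138)/1.5556=5.1092, w=(-0.1900−8.138)/1.5556=-5.3534

0: u=-13.4819 w=10.9866
1: u=-1.8809 w=6.9181
2: u=3.2074 w=-1.5444
3: u=5.1092 w=-5.3534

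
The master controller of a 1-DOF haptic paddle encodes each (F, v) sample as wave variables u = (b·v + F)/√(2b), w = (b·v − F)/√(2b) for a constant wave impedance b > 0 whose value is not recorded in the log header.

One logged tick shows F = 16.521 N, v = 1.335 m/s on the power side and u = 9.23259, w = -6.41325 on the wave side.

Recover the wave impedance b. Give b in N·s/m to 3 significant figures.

b = 2.23 N·s/m

u + w = 2.81934;  u + w = √(2b)·v, so √(2b) = 2.81934/1.335 = 2.11187.
b = (√(2b))²/2 = 4.45997/2 = 2.22999.
(Check via u − w = 2F/√(2b): u − w = 15.64584, 2F/√(2b) = 15.64589.)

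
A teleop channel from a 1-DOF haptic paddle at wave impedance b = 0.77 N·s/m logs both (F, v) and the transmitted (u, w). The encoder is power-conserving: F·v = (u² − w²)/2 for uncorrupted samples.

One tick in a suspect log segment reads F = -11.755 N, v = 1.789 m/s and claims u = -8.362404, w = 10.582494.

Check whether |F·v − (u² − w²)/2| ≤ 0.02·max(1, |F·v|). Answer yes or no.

F·v = (-11.755)×1.789 = -21.029695 W.
(u² − w²)/2 = (69.929801 − 111.989179)/2 = -21.029689 W.
|Δ| = 0.000006;  2% of max(1, |F·v|) = 0.420594.

yes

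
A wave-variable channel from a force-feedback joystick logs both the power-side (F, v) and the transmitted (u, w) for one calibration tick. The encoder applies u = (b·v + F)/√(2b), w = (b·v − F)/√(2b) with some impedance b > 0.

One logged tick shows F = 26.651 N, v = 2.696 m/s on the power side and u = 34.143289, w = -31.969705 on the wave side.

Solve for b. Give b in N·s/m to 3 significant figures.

b = 0.325 N·s/m

u + w = 2.173584;  u + w = √(2b)·v, so √(2b) = 2.173584/2.696 = 0.806226.
b = (√(2b))²/2 = 0.650000/2 = 0.325000.
(Check via u − w = 2F/√(2b): u − w = 66.112994, 2F/√(2b) = 66.113015.)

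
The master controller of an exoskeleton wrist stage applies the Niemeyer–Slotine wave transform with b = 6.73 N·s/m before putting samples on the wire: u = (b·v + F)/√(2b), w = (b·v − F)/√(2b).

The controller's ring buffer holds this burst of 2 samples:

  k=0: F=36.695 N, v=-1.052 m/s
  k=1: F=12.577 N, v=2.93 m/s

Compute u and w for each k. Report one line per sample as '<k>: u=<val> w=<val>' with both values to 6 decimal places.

k=0: b·v=6.73×(-1.052)=-7.079960; √(2b)=3.668787; u=(-7.079960+36.695)/3.668787=8.072161, w=(-7.079960−36.695)/3.668787=-11.931725
k=1: b·v=6.73×2.93=19.718900; √(2b)=3.668787; u=(19.718900+12.577)/3.668787=8.802882, w=(19.718900−12.577)/3.668787=1.946665

0: u=8.072161 w=-11.931725
1: u=8.802882 w=1.946665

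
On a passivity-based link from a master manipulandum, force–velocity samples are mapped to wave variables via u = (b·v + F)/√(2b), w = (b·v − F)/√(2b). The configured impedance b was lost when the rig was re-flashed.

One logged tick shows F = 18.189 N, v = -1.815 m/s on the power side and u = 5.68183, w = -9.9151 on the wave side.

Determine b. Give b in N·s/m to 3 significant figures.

b = 2.72 N·s/m

u + w = -4.23327;  u + w = √(2b)·v, so √(2b) = -4.23327/(-1.815) = 2.33238.
b = (√(2b))²/2 = 5.44000/2 = 2.72000.
(Check via u − w = 2F/√(2b): u − w = 15.59693, 2F/√(2b) = 15.59694.)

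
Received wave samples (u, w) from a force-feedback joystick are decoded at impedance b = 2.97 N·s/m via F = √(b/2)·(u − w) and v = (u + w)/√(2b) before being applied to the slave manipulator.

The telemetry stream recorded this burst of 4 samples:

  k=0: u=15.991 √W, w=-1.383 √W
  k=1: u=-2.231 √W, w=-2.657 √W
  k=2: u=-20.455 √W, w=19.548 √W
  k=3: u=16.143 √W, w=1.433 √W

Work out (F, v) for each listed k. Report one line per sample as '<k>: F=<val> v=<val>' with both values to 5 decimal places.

k=0: u−w=17.37400, u+w=14.60800; √(b/2)=1.21861, √(2b)=2.43721; F=1.21861×17.374=21.17206, v=14.60800/2.43721=5.99374
k=1: u−w=0.42600, u+w=-4.88800; √(b/2)=1.21861, √(2b)=2.43721; F=1.21861×0.426=0.51913, v=-4.88800/2.43721=-2.00557
k=2: u−w=-40.00300, u+w=-0.90700; √(b/2)=1.21861, √(2b)=2.43721; F=1.21861×(-40.003)=-48.74789, v=-0.90700/2.43721=-0.37215
k=3: u−w=14.71000, u+w=17.57600; √(b/2)=1.21861, √(2b)=2.43721; F=1.21861×14.71=17.92569, v=17.57600/2.43721=7.21152

0: F=21.17206 v=5.99374
1: F=0.51913 v=-2.00557
2: F=-48.74789 v=-0.37215
3: F=17.92569 v=7.21152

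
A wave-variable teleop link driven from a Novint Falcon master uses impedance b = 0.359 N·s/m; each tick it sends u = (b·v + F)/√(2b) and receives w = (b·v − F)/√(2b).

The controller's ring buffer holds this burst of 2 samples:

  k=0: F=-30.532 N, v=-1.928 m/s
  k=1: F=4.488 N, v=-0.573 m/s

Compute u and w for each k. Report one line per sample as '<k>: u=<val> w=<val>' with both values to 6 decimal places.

0: u=-36.849231 w=35.215543
1: u=5.053755 w=-5.539286

k=0: b·v=0.359×(-1.928)=-0.692152; √(2b)=0.847349; u=(-0.692152+(-30.532))/0.847349=-36.849231, w=(-0.692152−(-30.532))/0.847349=35.215543
k=1: b·v=0.359×(-0.573)=-0.205707; √(2b)=0.847349; u=(-0.205707+4.488)/0.847349=5.053755, w=(-0.205707−4.488)/0.847349=-5.539286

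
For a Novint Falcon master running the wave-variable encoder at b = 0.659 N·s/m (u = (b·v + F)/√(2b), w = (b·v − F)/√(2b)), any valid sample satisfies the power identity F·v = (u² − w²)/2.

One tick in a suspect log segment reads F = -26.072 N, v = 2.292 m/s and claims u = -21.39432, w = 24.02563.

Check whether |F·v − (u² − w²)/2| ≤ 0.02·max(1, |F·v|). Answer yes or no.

yes

F·v = (-26.072)×2.292 = -59.75702 W.
(u² − w²)/2 = (457.71693 − 577.23090)/2 = -59.75698 W.
|Δ| = 0.00004;  2% of max(1, |F·v|) = 1.19514.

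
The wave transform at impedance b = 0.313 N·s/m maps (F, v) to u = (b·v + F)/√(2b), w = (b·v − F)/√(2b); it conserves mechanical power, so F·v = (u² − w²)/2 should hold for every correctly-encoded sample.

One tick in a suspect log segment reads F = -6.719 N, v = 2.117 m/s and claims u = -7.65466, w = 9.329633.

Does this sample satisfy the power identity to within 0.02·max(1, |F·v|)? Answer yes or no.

yes

F·v = (-6.719)×2.117 = -14.224123 W.
(u² − w²)/2 = (58.593820 − 87.042052)/2 = -14.224116 W.
|Δ| = 0.000007;  2% of max(1, |F·v|) = 0.284482.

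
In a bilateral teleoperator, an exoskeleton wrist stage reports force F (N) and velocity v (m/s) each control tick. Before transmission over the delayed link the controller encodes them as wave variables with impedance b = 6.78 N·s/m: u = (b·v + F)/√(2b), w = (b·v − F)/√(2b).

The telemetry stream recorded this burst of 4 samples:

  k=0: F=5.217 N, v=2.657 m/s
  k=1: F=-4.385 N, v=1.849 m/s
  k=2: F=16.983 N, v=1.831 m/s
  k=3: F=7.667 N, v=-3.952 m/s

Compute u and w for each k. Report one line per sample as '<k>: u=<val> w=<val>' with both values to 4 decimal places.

0: u=6.3088 w=3.4753
1: u=2.2136 w=4.5952
2: u=7.9832 w=-1.2407
3: u=-5.1943 w=-9.3585

k=0: b·v=6.78×2.657=18.0145; √(2b)=3.6824; u=(18.0145+5.217)/3.6824=6.3088, w=(18.0145−5.217)/3.6824=3.4753
k=1: b·v=6.78×1.849=12.5362; √(2b)=3.6824; u=(12.5362+(-4.385))/3.6824=2.2136, w=(12.5362−(-4.385))/3.6824=4.5952
k=2: b·v=6.78×1.831=12.4142; √(2b)=3.6824; u=(12.4142+16.983)/3.6824=7.9832, w=(12.4142−16.983)/3.6824=-1.2407
k=3: b·v=6.78×(-3.952)=-26.7946; √(2b)=3.6824; u=(-26.7946+7.667)/3.6824=-5.1943, w=(-26.7946−7.667)/3.6824=-9.3585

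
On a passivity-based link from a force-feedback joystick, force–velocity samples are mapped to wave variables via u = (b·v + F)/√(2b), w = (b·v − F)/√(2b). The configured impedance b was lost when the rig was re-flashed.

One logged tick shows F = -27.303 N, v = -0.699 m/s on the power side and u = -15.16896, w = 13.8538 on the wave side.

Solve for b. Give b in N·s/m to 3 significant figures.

u + w = -1.3152;  u + w = √(2b)·v, so √(2b) = -1.3152/(-0.699) = 1.8815.
b = (√(2b))²/2 = 3.5400/2 = 1.7700.
(Check via u − w = 2F/√(2b): u − w = -29.0228, 2F/√(2b) = -29.0228.)

b = 1.77 N·s/m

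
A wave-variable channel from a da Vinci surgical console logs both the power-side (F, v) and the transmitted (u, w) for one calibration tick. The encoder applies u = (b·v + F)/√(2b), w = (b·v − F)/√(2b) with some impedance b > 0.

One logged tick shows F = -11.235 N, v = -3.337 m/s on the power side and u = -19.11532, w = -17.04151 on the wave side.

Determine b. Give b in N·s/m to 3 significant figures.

b = 58.7 N·s/m

u + w = -36.1568;  u + w = √(2b)·v, so √(2b) = -36.1568/(-3.337) = 10.8351.
b = (√(2b))²/2 = 117.4000/2 = 58.7000.
(Check via u − w = 2F/√(2b): u − w = -2.0738, 2F/√(2b) = -2.0738.)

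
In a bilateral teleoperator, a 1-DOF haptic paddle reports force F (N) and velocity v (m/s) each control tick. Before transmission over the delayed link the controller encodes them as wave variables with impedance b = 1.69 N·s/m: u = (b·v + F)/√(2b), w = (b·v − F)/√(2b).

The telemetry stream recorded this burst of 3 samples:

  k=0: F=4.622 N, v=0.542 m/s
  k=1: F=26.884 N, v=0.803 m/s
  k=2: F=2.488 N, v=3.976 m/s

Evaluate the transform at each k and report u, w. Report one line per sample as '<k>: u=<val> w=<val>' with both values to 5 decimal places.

k=0: b·v=1.69×0.542=0.91598; √(2b)=1.83848; u=(0.91598+4.622)/1.83848=3.01226, w=(0.91598−4.622)/1.83848=-2.01581
k=1: b·v=1.69×0.803=1.35707; √(2b)=1.83848; u=(1.35707+26.884)/1.83848=15.36112, w=(1.35707−26.884)/1.83848=-13.88482
k=2: b·v=1.69×3.976=6.71944; √(2b)=1.83848; u=(6.71944+2.488)/1.83848=5.00819, w=(6.71944−2.488)/1.83848=2.30160

0: u=3.01226 w=-2.01581
1: u=15.36112 w=-13.88482
2: u=5.00819 w=2.30160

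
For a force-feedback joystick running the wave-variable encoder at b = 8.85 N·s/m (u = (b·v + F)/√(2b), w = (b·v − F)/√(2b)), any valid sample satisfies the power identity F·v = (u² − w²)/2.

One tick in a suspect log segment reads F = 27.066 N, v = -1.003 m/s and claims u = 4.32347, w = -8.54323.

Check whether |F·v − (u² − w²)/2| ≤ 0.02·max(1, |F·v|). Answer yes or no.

F·v = 27.066×(-1.003) = -27.1472 W.
(u² − w²)/2 = (18.6924 − 72.9868)/2 = -27.1472 W.
|Δ| = 0.0000;  2% of max(1, |F·v|) = 0.5429.

yes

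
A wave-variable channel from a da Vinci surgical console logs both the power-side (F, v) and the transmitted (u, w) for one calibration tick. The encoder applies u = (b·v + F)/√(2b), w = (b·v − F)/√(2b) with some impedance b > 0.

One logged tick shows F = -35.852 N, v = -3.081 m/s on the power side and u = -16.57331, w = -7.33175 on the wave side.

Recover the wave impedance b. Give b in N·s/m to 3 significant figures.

u + w = -23.9051;  u + w = √(2b)·v, so √(2b) = -23.9051/(-3.081) = 7.7589.
b = (√(2b))²/2 = 60.2000/2 = 30.1000.
(Check via u − w = 2F/√(2b): u − w = -9.2416, 2F/√(2b) = -9.2416.)

b = 30.1 N·s/m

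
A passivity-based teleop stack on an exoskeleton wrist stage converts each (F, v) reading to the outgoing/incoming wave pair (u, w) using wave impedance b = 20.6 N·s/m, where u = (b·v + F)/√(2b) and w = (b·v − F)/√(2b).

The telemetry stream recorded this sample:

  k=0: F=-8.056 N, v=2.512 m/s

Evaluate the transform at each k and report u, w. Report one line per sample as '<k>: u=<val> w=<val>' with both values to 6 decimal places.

0: u=6.806837 w=9.316994

k=0: b·v=20.6×2.512=51.747200; √(2b)=6.418723; u=(51.747200+(-8.056))/6.418723=6.806837, w=(51.747200−(-8.056))/6.418723=9.316994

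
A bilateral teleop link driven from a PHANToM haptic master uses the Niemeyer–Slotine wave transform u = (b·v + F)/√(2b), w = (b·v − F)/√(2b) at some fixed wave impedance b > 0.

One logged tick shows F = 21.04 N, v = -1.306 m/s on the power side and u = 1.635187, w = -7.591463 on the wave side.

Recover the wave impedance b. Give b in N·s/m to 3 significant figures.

b = 10.4 N·s/m

u + w = -5.956276;  u + w = √(2b)·v, so √(2b) = -5.956276/(-1.306) = 4.560701.
b = (√(2b))²/2 = 20.799997/2 = 10.399999.
(Check via u − w = 2F/√(2b): u − w = 9.226650, 2F/√(2b) = 9.226651.)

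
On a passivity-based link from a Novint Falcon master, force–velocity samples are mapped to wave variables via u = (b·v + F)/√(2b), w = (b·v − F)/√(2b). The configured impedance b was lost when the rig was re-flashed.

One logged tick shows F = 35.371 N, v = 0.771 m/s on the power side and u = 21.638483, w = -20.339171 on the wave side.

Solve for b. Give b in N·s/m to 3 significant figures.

u + w = 1.299312;  u + w = √(2b)·v, so √(2b) = 1.299312/0.771 = 1.685230.
b = (√(2b))²/2 = 2.839999/2 = 1.419999.
(Check via u − w = 2F/√(2b): u − w = 41.977654, 2F/√(2b) = 41.977664.)

b = 1.42 N·s/m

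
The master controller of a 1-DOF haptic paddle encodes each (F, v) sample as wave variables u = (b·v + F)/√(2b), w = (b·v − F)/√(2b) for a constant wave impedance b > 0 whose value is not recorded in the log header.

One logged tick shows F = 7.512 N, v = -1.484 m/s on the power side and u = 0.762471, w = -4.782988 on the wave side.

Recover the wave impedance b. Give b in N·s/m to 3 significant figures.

b = 3.67 N·s/m

u + w = -4.020517;  u + w = √(2b)·v, so √(2b) = -4.020517/(-1.484) = 2.709243.
b = (√(2b))²/2 = 7.339999/2 = 3.670000.
(Check via u − w = 2F/√(2b): u − w = 5.545459, 2F/√(2b) = 5.545460.)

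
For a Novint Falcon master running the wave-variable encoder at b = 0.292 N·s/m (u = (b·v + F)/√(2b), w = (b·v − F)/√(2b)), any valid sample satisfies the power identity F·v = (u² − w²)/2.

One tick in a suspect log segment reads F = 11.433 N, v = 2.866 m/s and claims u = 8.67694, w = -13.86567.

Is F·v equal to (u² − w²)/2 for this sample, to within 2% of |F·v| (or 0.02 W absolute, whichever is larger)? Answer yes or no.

no

F·v = 11.433×2.866 = 32.76698 W.
(u² − w²)/2 = (75.28929 − 192.25680)/2 = -58.48376 W.
|Δ| = 91.25074;  2% of max(1, |F·v|) = 0.65534.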